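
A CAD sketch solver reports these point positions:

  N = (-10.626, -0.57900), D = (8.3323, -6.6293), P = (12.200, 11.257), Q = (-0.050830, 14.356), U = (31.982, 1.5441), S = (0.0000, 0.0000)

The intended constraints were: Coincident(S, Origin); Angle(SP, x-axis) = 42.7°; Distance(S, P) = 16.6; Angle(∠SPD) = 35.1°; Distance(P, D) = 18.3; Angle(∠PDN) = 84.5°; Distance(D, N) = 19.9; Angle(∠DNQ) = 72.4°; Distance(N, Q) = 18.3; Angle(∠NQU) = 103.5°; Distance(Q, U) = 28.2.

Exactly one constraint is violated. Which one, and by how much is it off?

Distance(Q, U) = 28.2 — off by 6.30.

S = (0.00, 0.00) ✓; SP at 42.70° ✓; |SP| = 16.60 ✓; ∠SPD = 35.10° ✓; |PD| = 18.30 ✓; ∠PDN = 84.50° ✓; |DN| = 19.90 ✓; ∠DNQ = 72.40° ✓; |NQ| = 18.30 ✓; ∠NQU = 103.5° ✓; |QU| = 34.50 ✗.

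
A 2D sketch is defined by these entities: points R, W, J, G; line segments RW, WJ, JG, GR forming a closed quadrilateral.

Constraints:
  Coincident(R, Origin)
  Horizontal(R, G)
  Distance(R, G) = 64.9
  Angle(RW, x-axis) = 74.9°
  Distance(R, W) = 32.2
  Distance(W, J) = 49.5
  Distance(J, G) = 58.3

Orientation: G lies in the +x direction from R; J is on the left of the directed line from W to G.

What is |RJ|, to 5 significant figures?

76.050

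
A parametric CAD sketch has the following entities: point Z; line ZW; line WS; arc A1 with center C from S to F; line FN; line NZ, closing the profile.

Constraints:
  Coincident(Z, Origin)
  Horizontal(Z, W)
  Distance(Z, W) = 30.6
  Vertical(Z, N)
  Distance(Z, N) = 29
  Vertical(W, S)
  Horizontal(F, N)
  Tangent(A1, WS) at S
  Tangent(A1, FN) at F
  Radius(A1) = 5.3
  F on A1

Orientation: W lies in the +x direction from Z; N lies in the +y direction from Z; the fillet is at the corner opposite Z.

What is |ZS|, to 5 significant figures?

38.705

The virtual corner opposite Z is at (30.600, 29.000). Tangency of A1 to WS means the radius CS is perpendicular to WS and tangency of A1 to FN means the radius CF is perpendicular to FN, with radius 5.3, so the center C sits 5.3 in from both sides at C = (25.300, 23.700). That places the tangent points at S = (30.600, 23.700) on WS and F = (25.300, 29.000) on FN. Then |ZS| = |S − Z| = 38.705.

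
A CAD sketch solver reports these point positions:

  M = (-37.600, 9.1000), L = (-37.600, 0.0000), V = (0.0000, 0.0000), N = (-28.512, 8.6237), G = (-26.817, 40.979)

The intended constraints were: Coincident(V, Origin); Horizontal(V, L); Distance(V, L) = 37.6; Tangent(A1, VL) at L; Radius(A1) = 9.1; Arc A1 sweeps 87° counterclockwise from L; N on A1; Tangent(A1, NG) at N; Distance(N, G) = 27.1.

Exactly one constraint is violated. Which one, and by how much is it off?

Distance(N, G) = 27.1 — off by 5.30.

V = (0.00, 0.00) ✓; V.y = 0.00, L.y = 0.00 ✓; |VL| = 37.60 ✓; ∠(ML, LV) = 90.00° ✓; |ML| = 9.100 ✓; bearing(M→N) − bearing(M→L) = 87.00° ✓; |MN| = 9.100 ✓; ∠(MN, NG) = 90.00° ✓; |NG| = 32.40 ✗.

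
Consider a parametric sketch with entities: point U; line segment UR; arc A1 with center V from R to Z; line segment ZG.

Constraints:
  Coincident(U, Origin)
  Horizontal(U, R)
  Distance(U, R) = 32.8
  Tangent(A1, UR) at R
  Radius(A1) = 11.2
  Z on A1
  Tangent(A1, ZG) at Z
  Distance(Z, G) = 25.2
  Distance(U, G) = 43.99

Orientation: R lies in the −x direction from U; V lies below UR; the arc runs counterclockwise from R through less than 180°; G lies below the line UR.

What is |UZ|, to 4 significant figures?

45.07

U is at the origin; U and R share the same y with |UR| = 32.8 and R on the −x side, so R = (-32.80, 0.000). Tangency of A1 to UR means the radius VR is perpendicular to UR, so V = R + (0, -11.2) = (-32.80, -11.20). Since VZ ⟂ ZG (tangency), |VG| = √(11.2² + 25.2²) = 27.58 regardless of where Z sits on A1. So G lies on both circle(U, 43.99) and circle(V, 27.58); the below-UR intersection is G = (-23.53, -37.17). Z is the foot of the tangent from G: Z = (-40.91, -18.93).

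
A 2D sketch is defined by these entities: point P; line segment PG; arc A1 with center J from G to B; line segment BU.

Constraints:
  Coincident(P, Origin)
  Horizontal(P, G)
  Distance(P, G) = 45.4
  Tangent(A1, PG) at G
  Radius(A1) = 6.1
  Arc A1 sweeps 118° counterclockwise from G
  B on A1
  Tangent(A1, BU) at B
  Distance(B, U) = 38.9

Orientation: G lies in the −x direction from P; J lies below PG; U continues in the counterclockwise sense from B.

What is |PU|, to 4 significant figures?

54.16

P is at the origin; P and G share the same y with |PG| = 45.4 and G on the −x side, so G = (-45.40, 0.000). Tangency of A1 to PG means the radius JG is perpendicular to PG, so J = G + (0, -6.1) = (-45.40, -6.100). On A1, G sits at bearing 90° from J; a 118° counterclockwise sweep puts B at bearing 208°, so B = J + 6.1·(cos 208°, sin 208°) = (-50.79, -8.964). Tangency of A1 to BU means the radius JB is perpendicular to BU, so BU runs along (−sin 208°, cos 208°); with |BU| = 38.9, U = (-32.52, -43.31). Then |PU| = |U − P| = 54.16.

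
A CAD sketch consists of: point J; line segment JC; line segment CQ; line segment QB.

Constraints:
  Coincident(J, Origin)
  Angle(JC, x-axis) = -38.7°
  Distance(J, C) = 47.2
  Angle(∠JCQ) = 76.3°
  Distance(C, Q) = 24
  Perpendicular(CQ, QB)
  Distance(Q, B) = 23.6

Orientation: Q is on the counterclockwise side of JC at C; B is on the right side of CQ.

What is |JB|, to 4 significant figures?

70.63

J is at the origin; JC runs at -38.7° with length 47.2, so C = 47.2·(cos -38.7°, sin -38.7°) = (36.84, -29.51). ∠JCQ = 76.3°, so CQ runs at -38.7° + (180° − 76.3°) = 65.00° from the x-axis; with |CQ| = 24.0, Q = C + 24.0·(cos 65.00°, sin 65.00°) = (46.98, -7.760). CQ ⟂ QB; with |QB| = 23.6 on the right of CQ, B = Q + 23.6·(0.9063, -0.4226) = (68.37, -17.73). Then |JB| = |B − J| = 70.63.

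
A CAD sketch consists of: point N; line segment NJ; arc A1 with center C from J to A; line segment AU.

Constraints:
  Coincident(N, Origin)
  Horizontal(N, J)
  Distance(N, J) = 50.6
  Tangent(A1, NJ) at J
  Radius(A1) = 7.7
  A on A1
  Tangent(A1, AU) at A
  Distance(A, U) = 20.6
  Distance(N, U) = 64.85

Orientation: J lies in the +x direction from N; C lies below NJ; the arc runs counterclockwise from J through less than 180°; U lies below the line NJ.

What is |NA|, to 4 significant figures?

46.59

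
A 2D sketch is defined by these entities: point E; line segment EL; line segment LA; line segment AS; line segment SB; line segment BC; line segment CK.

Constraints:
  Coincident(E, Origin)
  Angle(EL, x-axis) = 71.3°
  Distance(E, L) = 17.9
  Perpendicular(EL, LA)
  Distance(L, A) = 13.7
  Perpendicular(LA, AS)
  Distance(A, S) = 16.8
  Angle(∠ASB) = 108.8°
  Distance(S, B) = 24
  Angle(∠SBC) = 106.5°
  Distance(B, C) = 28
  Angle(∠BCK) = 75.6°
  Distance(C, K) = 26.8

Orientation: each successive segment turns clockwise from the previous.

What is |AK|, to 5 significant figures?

15.945

E is at the origin; EL runs at 71.3° with length 17.9, so L = (5.7390, 16.955). EL is perpendicular to LA, so LA runs at -18.700°; with |LA| = 13.7, A = (18.716, 12.563). LA ⟂ AS, so AS runs at -108.70°; with |AS| = 16.8, S = (13.329, -3.3505). ∠ASB = 108.8° gives SB at -179.90° from the x-axis; with |SB| = 24.0, B = (-10.671, -3.3924). ∠SBC = 106.5° gives BC at 106.60° from the x-axis; with |BC| = 28.0, C = (-18.670, 23.441). ∠BCK = 75.6° gives CK at 2.2000° from the x-axis; with |CK| = 26.8, K = (8.1105, 24.469). Then |AK| = |K − A| = 15.945.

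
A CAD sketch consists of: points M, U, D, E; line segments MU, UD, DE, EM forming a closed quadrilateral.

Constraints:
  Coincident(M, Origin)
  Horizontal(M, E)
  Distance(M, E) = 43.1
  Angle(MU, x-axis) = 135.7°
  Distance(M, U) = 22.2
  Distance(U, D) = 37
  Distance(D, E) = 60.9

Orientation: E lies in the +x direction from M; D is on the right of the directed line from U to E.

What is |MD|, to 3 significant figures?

25.6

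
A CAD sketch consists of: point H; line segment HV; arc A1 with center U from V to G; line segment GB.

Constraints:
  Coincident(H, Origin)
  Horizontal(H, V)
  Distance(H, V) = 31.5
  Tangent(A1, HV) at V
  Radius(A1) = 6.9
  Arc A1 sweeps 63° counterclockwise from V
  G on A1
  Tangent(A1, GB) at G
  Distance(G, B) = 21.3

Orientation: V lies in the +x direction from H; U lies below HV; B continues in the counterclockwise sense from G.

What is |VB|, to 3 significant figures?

27.7

On A1, V sits at bearing 90° from U; a 63° counterclockwise sweep puts G at bearing 153°, so G = U + 6.9·(cos 153°, sin 153°) = (25.4, -3.77). The tangent condition forces UG to be normal to GB, so GB runs along (−sin 153°, cos 153°); with |GB| = 21.3, B = (15.7, -22.7). Then |VB| = |B − V| = 27.7.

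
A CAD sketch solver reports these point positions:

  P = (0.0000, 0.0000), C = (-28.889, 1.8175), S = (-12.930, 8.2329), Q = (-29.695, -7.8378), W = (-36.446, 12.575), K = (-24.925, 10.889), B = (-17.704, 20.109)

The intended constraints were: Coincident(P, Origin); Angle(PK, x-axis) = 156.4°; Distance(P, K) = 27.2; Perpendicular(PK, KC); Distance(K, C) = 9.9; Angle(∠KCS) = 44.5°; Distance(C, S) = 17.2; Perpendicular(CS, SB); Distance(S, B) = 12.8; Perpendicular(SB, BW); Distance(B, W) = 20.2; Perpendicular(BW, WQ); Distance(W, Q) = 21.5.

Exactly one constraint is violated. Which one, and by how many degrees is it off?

Perpendicular(BW, WQ) — off by 3.60°.

P = (0.00, 0.00) ✓; PK at 156.4° ✓; |PK| = 27.20 ✓; ∠(PK, KC) = 90.00° ✓; |KC| = 9.900 ✓; ∠KCS = 44.50° ✓; |CS| = 17.20 ✓; ∠(CS, SB) = 90.00° ✓; |SB| = 12.80 ✓; ∠(SB, BW) = 90.00° ✓; |BW| = 20.20 ✓; ∠(BW, WQ) = 86.40° ✗; |WQ| = 21.50 ✓.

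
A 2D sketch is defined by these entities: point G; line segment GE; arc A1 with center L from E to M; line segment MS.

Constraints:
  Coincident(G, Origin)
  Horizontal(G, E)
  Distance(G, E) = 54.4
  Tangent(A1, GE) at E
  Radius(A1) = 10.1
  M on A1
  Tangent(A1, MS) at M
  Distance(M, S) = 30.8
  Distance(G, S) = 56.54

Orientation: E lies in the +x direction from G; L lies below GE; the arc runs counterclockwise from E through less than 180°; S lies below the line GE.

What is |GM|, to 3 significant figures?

45.3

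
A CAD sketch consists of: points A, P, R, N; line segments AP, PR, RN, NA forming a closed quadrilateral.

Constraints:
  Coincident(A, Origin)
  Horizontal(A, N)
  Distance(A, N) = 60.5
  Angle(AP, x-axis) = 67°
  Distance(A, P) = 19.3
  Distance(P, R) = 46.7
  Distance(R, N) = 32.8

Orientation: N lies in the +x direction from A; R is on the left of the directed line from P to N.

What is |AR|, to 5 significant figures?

61.000

Checks: |PR| = 46.70 ✓; |RN| = 32.80 ✓.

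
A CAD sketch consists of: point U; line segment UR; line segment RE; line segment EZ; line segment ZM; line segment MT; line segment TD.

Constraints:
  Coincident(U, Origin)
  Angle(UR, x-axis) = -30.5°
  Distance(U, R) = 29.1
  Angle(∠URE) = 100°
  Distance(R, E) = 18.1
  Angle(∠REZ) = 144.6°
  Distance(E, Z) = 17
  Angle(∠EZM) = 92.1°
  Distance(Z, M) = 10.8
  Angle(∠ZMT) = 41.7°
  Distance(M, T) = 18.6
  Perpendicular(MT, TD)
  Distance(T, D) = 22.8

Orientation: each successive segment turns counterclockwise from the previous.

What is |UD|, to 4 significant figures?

59.88

∠ZMT = 41.7° gives MT at -48.90° from the x-axis; with |MT| = 18.6, T = (39.85, 3.264). MT ⟂ TD, so TD runs at 41.10°; with |TD| = 22.8, D = (57.03, 18.25). Then |UD| = |D − U| = 59.88.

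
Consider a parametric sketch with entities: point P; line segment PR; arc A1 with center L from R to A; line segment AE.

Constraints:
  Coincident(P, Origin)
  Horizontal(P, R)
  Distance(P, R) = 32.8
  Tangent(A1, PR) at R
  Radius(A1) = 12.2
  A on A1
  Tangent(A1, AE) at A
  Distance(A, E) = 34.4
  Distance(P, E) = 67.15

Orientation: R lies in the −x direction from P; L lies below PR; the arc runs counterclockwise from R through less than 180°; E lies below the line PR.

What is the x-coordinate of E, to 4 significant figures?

-50.74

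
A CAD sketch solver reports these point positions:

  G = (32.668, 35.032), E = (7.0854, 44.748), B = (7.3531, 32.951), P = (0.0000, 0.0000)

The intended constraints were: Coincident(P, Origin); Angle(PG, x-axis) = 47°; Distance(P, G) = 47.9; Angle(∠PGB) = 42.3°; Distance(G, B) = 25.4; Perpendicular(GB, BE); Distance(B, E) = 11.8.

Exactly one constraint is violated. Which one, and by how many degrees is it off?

Perpendicular(GB, BE) — off by 3.40°.

P = (0.00, 0.00) ✓; PG at 47.00° ✓; |PG| = 47.90 ✓; ∠PGB = 42.30° ✓; |GB| = 25.40 ✓; ∠(GB, BE) = 93.40° ✗; |BE| = 11.80 ✓.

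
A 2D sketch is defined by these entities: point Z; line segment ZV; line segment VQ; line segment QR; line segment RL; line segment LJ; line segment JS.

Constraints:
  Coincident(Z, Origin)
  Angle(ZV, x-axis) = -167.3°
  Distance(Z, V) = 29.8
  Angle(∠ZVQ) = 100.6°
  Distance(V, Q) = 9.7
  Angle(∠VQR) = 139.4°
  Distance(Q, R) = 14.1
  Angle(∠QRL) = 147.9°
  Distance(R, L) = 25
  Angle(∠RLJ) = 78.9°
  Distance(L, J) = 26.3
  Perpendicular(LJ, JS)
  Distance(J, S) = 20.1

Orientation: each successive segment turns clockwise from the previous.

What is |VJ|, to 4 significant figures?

35.93

∠QRL = 147.9° gives RL at 40.60° from the x-axis; with |RL| = 25.0, L = (-9.733, 32.09). ∠RLJ = 78.9° gives LJ at -60.50° from the x-axis; with |LJ| = 26.3, J = (3.218, 9.199). Then |VJ| = |J − V| = 35.93.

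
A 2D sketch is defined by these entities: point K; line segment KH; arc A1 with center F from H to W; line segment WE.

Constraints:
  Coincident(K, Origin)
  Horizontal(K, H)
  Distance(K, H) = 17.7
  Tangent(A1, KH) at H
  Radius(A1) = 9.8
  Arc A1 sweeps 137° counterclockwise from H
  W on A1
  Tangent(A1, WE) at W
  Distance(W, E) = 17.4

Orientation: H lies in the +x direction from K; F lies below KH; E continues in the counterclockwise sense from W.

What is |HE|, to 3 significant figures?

29.5

On A1, H sits at bearing 90° from F; a 137° counterclockwise sweep puts W at bearing 227°, so W = F + 9.8·(cos 227°, sin 227°) = (11.0, -17.0). The tangent condition forces FW to be normal to WE, so WE runs along (−sin 227°, cos 227°); with |WE| = 17.4, E = (23.7, -28.8). Then |HE| = |E − H| = 29.5.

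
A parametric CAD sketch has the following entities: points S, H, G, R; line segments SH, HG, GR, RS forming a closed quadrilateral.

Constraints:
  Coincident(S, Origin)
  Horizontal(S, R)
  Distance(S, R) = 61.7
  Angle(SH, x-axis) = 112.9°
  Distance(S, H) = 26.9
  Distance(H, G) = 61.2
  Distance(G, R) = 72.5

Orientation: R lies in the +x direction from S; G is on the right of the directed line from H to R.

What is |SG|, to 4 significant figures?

35.77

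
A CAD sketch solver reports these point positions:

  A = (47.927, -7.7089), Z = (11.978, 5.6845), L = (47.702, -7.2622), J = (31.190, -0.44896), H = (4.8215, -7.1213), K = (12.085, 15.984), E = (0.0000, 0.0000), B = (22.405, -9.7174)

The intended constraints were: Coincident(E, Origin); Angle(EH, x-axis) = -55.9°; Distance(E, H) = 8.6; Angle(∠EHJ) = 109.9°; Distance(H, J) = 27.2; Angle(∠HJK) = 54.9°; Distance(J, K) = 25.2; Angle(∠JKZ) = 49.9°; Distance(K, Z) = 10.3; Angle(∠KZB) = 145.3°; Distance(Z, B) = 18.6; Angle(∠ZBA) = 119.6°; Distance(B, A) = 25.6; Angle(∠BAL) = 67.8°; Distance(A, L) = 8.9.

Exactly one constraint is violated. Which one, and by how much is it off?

Distance(A, L) = 8.9 — off by 8.40.

E = (0.00, 0.00) ✓; EH at -55.90° ✓; |EH| = 8.600 ✓; ∠EHJ = 109.9° ✓; |HJ| = 27.20 ✓; ∠HJK = 54.90° ✓; |JK| = 25.20 ✓; ∠JKZ = 49.90° ✓; |KZ| = 10.30 ✓; ∠KZB = 145.3° ✓; |ZB| = 18.60 ✓; ∠ZBA = 119.6° ✓; |BA| = 25.60 ✓; ∠BAL = 67.77° ✓; |AL| = 0.5002 ✗.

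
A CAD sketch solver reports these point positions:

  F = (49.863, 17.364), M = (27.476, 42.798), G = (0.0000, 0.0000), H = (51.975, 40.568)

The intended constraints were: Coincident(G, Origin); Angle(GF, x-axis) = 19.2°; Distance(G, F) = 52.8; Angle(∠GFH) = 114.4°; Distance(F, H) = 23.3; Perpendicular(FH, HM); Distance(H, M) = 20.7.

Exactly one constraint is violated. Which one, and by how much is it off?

Distance(H, M) = 20.7 — off by 3.90.

G = (0.00, 0.00) ✓; GF at 19.20° ✓; |GF| = 52.80 ✓; ∠GFH = 114.4° ✓; |FH| = 23.30 ✓; ∠(FH, HM) = 90.00° ✓; |HM| = 24.60 ✗.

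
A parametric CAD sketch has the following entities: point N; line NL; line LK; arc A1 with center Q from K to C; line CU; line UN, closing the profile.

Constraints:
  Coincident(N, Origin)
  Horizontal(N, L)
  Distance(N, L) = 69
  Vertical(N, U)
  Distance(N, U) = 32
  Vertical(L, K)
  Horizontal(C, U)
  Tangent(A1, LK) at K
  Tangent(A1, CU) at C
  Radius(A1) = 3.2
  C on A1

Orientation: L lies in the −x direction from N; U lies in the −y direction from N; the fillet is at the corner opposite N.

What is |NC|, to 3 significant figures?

73.2

The virtual corner opposite N is at (-69.0, -32.0). Since A1 is tangent to LK there, QK ⟂ LK and since A1 is tangent to CU there, QC ⟂ CU, with radius 3.2, so the center Q sits 3.2 in from both sides at Q = (-65.8, -28.8). That places the tangent points at K = (-69.0, -28.8) on LK and C = (-65.8, -32.0) on CU. Then |NC| = |C − N| = 73.2.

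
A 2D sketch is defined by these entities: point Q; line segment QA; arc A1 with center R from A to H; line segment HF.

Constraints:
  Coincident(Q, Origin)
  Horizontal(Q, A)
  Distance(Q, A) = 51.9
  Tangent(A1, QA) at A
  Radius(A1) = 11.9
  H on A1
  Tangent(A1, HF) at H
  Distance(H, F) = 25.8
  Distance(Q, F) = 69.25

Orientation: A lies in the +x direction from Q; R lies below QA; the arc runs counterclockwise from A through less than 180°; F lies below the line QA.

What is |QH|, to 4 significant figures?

45.99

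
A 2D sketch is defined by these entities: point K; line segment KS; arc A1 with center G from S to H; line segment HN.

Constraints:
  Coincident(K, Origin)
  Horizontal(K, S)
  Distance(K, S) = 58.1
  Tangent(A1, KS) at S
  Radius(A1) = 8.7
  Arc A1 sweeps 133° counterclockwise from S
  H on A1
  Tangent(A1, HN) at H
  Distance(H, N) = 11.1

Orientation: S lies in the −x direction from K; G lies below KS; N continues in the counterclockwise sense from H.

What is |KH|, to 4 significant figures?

66.10

K is at the origin; KS is horizontal with |KS| = 58.1 and S on the −x side, so S = (-58.10, 0.000). Tangency of A1 to KS means the radius GS is perpendicular to KS, so G = S + (0, -8.7) = (-58.10, -8.700). On A1, S sits at bearing 90° from G; a 133° counterclockwise sweep puts H at bearing 223°, so H = G + 8.7·(cos 223°, sin 223°) = (-64.46, -14.63). Then |KH| = |H − K| = 66.10.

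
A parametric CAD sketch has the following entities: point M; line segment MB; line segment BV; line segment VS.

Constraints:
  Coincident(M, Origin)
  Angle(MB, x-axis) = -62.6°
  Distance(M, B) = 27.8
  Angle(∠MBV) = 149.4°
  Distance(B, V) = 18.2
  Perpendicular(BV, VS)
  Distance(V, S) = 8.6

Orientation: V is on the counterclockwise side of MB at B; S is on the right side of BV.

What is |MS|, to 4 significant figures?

47.88

M is at the origin; MB runs at -62.6° with length 27.8, so B = 27.8·(cos -62.6°, sin -62.6°) = (12.79, -24.68). ∠MBV = 149.4°, so BV runs at -62.6° + (180° − 149.4°) = -32.00° from the x-axis; with |BV| = 18.2, V = B + 18.2·(cos -32.00°, sin -32.00°) = (28.23, -34.33). The perpendicularity gives VS at right angles to BV; with |VS| = 8.6 on the right of BV, S = V + 8.6·(-0.5299, -0.8480) = (23.67, -41.62). Then |MS| = |S − M| = 47.88.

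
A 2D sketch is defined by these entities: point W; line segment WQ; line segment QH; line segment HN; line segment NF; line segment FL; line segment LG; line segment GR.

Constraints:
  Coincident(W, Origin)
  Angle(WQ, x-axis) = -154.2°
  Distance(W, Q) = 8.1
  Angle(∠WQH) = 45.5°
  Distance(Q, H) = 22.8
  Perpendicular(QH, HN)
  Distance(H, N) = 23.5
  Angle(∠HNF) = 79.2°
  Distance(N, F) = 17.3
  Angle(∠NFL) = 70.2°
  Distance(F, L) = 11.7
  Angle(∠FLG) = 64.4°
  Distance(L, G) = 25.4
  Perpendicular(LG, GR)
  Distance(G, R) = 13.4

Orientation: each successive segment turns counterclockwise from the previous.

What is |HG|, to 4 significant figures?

31.45

W is at the origin; WQ runs at -154.2° with length 8.1, so Q = (-7.293, -3.525). ∠WQH = 45.5° gives QH at -19.70° from the x-axis; with |QH| = 22.8, H = (14.17, -11.21). QH is perpendicular to HN, so HN runs at 70.30°; with |HN| = 23.5, N = (22.09, 10.91). ∠HNF = 79.2° gives NF at 171.1° from the x-axis; with |NF| = 17.3, F = (5.003, 13.59). ∠NFL = 70.2° gives FL at -79.10° from the x-axis; with |FL| = 11.7, L = (7.215, 2.101). ∠FLG = 64.4° gives LG at 36.50° from the x-axis; with |LG| = 25.4, G = (27.63, 17.21). Then |HG| = |G − H| = 31.45.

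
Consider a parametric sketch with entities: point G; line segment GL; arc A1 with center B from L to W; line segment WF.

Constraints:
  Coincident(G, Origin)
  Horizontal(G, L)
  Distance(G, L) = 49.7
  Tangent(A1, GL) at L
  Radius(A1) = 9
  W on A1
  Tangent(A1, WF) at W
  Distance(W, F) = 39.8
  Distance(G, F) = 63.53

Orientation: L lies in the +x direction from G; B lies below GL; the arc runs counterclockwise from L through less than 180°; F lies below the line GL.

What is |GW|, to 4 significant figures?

41.68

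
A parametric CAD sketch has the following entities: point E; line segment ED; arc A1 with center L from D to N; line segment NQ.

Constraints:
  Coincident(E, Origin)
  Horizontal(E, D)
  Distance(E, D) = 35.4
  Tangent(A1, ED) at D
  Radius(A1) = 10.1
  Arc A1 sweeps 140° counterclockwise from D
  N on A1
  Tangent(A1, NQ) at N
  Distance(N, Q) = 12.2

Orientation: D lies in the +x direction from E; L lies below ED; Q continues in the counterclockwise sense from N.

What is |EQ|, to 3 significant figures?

46.1

E is at the origin; E and D share the same y with |ED| = 35.4 and D on the +x side, so D = (35.4, 0.00). A1 meets ED tangentially, so LD is at right angles to ED, so L = D + (0, -10.1) = (35.4, -10.1). On A1, D sits at bearing 90° from L; a 140° counterclockwise sweep puts N at bearing 230°, so N = L + 10.1·(cos 230°, sin 230°) = (28.9, -17.8). The tangent condition forces LN to be normal to NQ, so NQ runs along (−sin 230°, cos 230°); with |NQ| = 12.2, Q = (38.3, -25.7). Then |EQ| = |Q − E| = 46.1.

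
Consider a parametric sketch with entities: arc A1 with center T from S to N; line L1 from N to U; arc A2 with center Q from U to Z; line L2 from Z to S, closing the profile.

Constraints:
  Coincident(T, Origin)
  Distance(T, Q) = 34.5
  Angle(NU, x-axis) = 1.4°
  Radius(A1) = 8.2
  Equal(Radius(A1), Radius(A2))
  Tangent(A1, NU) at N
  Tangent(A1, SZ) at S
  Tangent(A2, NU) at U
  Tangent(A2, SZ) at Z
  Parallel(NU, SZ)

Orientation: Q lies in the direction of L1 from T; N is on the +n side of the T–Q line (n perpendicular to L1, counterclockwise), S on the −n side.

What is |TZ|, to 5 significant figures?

35.461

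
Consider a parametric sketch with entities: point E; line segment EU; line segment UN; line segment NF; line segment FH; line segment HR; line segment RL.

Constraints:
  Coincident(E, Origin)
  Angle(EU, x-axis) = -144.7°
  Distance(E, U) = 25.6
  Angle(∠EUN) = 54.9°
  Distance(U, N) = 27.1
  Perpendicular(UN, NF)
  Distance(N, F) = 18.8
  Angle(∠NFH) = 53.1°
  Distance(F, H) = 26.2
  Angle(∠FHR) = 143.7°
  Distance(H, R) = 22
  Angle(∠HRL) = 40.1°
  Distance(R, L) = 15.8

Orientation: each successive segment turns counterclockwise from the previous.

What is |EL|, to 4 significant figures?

30.36

E is at the origin; EU runs at -144.7° with length 25.6, so U = (-20.89, -14.79). ∠EUN = 54.9° gives UN at -19.60° from the x-axis; with |UN| = 27.1, N = (4.637, -23.88). UN ⟂ NF, so NF runs at 70.40°; with |NF| = 18.8, F = (10.94, -6.173). ∠NFH = 53.1° gives FH at -162.7° from the x-axis; with |FH| = 26.2, H = (-14.07, -13.96). ∠FHR = 143.7° gives HR at -126.4° from the x-axis; with |HR| = 22.0, R = (-27.13, -31.67). ∠HRL = 40.1° gives RL at 13.50° from the x-axis; with |RL| = 15.8, L = (-11.76, -27.98). Then |EL| = |L − E| = 30.36.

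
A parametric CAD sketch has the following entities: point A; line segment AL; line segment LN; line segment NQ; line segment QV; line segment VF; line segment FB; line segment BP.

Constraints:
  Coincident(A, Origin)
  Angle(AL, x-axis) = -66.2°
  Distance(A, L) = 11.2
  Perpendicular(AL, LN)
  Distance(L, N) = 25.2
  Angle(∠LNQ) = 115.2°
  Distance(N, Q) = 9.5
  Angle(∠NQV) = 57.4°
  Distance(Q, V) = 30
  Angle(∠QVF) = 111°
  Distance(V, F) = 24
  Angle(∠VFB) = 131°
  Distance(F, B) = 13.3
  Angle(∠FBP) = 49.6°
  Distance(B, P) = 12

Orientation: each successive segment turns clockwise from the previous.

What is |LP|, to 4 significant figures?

18.36

∠VFB = 131.0° gives FB at -101.6° from the x-axis; with |FB| = 13.3, B = (14.98, -37.81). ∠FBP = 49.6° gives BP at 128.0° from the x-axis; with |BP| = 12.0, P = (7.587, -28.35). Then |LP| = |P − L| = 18.36.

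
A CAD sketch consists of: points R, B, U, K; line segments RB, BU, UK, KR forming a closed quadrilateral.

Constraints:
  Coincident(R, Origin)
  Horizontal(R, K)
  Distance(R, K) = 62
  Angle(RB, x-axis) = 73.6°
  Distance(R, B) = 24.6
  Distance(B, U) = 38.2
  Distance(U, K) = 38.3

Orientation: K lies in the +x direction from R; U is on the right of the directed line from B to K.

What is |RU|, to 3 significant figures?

27.0

R is at the origin; R and K share the same y with |RK| = 62.0 and K in +x, so K = (62.0, 0). RB runs at 73.6° with |RB| = 24.6, so B = (6.95, 23.6). U is determined by |BU| = 38.2 and |UK| = 38.3 together: it lies at the intersection of circle(B, 38.2) and circle(K, 38.3). With |BK| = 59.9, the foot of the radical line on BK is 29.9 from B and the perpendicular offset is √(38.2² − 29.9²) = 23.8. Taking the right-of-BK solution: U = (25.0, -10.0).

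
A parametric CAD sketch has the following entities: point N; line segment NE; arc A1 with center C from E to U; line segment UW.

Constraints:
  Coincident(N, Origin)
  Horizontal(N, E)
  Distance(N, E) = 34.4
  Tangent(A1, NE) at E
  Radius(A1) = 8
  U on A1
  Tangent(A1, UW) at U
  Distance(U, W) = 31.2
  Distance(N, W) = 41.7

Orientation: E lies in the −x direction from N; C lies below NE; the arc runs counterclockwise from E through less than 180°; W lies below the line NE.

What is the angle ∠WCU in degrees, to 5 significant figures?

75.619°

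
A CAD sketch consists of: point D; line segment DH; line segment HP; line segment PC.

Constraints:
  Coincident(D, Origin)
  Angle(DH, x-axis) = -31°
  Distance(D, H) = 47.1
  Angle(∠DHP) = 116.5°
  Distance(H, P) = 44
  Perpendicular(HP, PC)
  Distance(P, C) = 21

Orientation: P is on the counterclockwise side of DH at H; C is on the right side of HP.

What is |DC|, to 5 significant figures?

90.638

∠DHP = 116.5°, so HP runs at -31.0° + (180° − 116.5°) = 32.500° from the x-axis; with |HP| = 44.0, P = H + 44.0·(cos 32.500°, sin 32.500°) = (77.482, -0.61711). The perpendicularity gives PC at right angles to HP; with |PC| = 21.0 on the right of HP, C = P + 21.0·(0.53730, -0.84339) = (88.765, -18.328). Then |DC| = |C − D| = 90.638.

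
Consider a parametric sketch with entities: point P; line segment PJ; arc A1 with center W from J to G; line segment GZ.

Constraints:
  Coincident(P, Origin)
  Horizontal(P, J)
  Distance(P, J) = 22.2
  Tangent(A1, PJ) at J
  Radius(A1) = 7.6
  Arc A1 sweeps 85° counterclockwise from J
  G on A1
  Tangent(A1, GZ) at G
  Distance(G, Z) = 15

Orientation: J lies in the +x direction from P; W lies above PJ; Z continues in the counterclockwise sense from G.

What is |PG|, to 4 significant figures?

30.57

P is at the origin; P and J share the same y with |PJ| = 22.2 and J on the +x side, so J = (22.20, 0.000). Since A1 is tangent to PJ there, WJ ⟂ PJ, so W = J + (0, 7.6) = (22.20, 7.600). On A1, J sits at bearing -90° from W; an 85° counterclockwise sweep puts G at bearing -5°, so G = W + 7.6·(cos -5°, sin -5°) = (29.77, 6.938). Then |PG| = |G − P| = 30.57.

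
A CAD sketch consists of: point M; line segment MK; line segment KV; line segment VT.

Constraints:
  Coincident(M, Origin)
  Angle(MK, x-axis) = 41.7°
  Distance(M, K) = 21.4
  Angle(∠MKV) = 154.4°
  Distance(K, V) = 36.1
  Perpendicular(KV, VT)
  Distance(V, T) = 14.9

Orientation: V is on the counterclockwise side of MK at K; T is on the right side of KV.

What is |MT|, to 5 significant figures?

60.433

M is at the origin; MK runs at 41.7° with length 21.4, so K = 21.4·(cos 41.7°, sin 41.7°) = (15.978, 14.236). ∠MKV = 154.4°, so KV runs at 41.7° + (180° − 154.4°) = 67.300° from the x-axis; with |KV| = 36.1, V = K + 36.1·(cos 67.300°, sin 67.300°) = (29.909, 47.540). KV ⟂ VT; with |VT| = 14.9 on the right of KV, T = V + 14.9·(0.92254, -0.38591) = (43.655, 41.790). Then |MT| = |T − M| = 60.433.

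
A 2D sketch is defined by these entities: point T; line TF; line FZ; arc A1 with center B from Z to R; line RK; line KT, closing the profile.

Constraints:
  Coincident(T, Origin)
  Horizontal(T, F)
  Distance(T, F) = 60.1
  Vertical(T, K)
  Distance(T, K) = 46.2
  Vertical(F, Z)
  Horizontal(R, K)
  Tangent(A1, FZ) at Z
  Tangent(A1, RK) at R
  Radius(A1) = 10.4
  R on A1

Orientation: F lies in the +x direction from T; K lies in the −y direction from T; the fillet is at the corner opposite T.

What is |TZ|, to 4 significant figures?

69.95

T is at the origin; TF is horizontal with |TF| = 60.1 and F on the +x side, so F = (60.10, 0.000). TK is vertical with |TK| = 46.2 and K on the −y side, so K = (0.000, -46.20). The virtual corner opposite T is at (60.10, -46.20). Tangency of A1 to FZ means the radius BZ is perpendicular to FZ and tangency of A1 to RK means the radius BR is perpendicular to RK, with radius 10.4, so the center B sits 10.4 in from both sides at B = (49.70, -35.80). That places the tangent points at Z = (60.10, -35.80) on FZ and R = (49.70, -46.20) on RK. Then |TZ| = |Z − T| = 69.95.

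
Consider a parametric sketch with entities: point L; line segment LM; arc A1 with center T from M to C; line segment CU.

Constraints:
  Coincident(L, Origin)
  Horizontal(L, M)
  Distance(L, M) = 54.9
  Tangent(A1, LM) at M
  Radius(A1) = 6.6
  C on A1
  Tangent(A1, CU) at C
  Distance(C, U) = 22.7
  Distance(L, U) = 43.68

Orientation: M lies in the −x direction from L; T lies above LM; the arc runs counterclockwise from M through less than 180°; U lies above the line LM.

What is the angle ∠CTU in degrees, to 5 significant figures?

73.788°

Checks: L = (0.00, 0.00) ✓; |TC| = 6.600 ✓; ∠(TC, CU) = 90.00° ✓; |CU| = 22.70 ✓; |LU| = 43.68 ✓.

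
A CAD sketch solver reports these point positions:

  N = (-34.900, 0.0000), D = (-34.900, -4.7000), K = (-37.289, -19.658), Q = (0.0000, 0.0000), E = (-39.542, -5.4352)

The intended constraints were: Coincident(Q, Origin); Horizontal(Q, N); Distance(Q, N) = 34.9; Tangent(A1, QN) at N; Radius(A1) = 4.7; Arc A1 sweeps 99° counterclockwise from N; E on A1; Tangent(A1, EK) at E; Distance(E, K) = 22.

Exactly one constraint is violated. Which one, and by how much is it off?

Distance(E, K) = 22 — off by 7.60.

Q = (0.00, 0.00) ✓; Q.y = 0.00, N.y = 0.00 ✓; |QN| = 34.90 ✓; ∠(DN, NQ) = 90.00° ✓; |DN| = 4.700 ✓; bearing(D→E) − bearing(D→N) = 99.00° ✓; |DE| = 4.700 ✓; ∠(DE, EK) = 90.00° ✓; |EK| = 14.40 ✗.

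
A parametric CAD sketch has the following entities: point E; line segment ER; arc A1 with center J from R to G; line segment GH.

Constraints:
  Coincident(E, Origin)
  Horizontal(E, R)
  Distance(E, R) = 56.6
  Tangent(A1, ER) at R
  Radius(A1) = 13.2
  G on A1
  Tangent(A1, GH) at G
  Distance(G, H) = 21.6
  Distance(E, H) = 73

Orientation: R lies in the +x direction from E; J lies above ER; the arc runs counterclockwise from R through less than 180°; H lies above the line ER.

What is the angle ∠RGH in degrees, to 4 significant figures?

125.9°

E is at the origin; E and R share the same y with |ER| = 56.6 and R on the +x side, so R = (56.60, 0.000). Tangency of A1 to ER means the radius JR is perpendicular to ER, so J = R + (0, 13.2) = (56.60, 13.20). Since JG ⟂ GH (tangency), |JH| = √(13.2² + 21.6²) = 25.31 regardless of where G sits on A1. So H lies on both circle(E, 73.0) and circle(J, 25.31); the above-ER intersection is H = (62.43, 37.83). G is the foot of the tangent from H: G = (69.15, 17.30).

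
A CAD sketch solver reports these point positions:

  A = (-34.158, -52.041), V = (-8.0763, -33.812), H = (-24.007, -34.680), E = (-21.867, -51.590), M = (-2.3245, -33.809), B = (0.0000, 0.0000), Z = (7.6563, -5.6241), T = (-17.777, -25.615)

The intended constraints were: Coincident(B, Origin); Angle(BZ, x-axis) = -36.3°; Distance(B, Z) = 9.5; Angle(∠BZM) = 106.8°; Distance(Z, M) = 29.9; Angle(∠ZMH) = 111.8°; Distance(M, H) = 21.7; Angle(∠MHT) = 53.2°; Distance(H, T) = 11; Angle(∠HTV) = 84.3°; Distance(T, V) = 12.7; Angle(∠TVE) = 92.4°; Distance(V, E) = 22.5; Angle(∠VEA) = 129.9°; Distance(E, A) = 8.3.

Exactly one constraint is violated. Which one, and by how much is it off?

Distance(E, A) = 8.3 — off by 4.00.

B = (0.00, 0.00) ✓; BZ at -36.30° ✓; |BZ| = 9.500 ✓; ∠BZM = 106.8° ✓; |ZM| = 29.90 ✓; ∠ZMH = 111.8° ✓; |MH| = 21.70 ✓; ∠MHT = 53.20° ✓; |HT| = 11.00 ✓; ∠HTV = 84.30° ✓; |TV| = 12.70 ✓; ∠TVE = 92.40° ✓; |VE| = 22.50 ✓; ∠VEA = 129.9° ✓; |EA| = 12.30 ✗.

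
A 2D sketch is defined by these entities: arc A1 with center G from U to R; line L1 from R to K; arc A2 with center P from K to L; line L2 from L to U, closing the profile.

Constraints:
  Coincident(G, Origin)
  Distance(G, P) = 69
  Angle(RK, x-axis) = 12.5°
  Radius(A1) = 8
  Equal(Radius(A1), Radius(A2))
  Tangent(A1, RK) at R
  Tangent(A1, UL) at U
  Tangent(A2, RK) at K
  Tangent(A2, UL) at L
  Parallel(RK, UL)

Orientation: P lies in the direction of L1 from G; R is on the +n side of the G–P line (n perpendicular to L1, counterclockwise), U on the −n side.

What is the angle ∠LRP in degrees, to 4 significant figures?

6.442°

The slot axis is L1's direction at 12.5°, so u = (cos 12.5°, sin 12.5°) = (0.9763, 0.2164) and n = (−sin 12.5°, cos 12.5°) = (-0.2164, 0.9763). G is at the origin and P lies 69.0 along u from G, so P = 69.0·u = (67.36, 14.93). Tangency of A1 to both parallel lines with radius 8.0 puts R and U at G ± 8.0·n: R = (-1.732, 7.810), U = (1.732, -7.810). Equal radii place K and L the same way about P: K = P + 8.0·n = (65.63, 22.74), L = P − 8.0·n = (69.10, 7.124). Then cos ∠LRP = RL·RP / (|RL||RP|), giving 6.442°.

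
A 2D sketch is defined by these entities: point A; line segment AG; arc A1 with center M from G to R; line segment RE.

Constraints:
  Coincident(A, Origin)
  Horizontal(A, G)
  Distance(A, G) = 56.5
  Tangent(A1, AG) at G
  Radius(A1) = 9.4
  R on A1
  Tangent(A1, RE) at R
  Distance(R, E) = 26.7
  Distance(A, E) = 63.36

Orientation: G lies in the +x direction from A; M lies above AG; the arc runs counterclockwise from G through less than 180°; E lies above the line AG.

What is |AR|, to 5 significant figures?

66.159

Checks: |MG| = 9.400 ✓; |MR| = 9.400 ✓; ∠(MR, RE) = 90.00° ✓; |RE| = 26.70 ✓; |AE| = 63.36 ✓.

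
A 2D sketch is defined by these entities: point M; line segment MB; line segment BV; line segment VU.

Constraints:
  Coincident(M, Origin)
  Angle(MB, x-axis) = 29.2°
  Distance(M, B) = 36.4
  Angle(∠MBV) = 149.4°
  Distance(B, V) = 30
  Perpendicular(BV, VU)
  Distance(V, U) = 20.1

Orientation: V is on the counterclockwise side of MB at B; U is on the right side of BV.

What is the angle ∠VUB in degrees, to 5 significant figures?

56.178°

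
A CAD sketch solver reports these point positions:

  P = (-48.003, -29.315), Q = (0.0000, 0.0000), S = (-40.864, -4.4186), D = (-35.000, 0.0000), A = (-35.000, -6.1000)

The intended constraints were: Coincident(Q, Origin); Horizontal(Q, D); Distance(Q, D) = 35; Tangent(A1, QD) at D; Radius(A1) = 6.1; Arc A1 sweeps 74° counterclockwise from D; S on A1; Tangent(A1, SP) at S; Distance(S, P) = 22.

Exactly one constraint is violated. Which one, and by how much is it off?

Distance(S, P) = 22 — off by 3.90.

Q = (0.00, 0.00) ✓; Q.y = 0.00, D.y = 0.00 ✓; |QD| = 35.00 ✓; ∠(AD, DQ) = 90.00° ✓; |AD| = 6.100 ✓; bearing(A→S) − bearing(A→D) = 74.00° ✓; |AS| = 6.100 ✓; ∠(AS, SP) = 90.00° ✓; |SP| = 25.90 ✗.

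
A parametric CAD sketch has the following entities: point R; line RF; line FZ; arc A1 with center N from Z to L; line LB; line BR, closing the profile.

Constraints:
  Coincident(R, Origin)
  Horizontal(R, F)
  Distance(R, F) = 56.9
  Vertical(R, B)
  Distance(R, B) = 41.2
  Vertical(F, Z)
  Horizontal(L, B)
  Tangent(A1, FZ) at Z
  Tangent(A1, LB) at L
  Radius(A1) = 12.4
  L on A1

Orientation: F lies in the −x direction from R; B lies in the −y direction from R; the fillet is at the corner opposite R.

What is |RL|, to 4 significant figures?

60.64

The virtual corner opposite R is at (-56.90, -41.20). Since A1 is tangent to FZ there, NZ ⟂ FZ and since A1 is tangent to LB there, NL ⟂ LB, with radius 12.4, so the center N sits 12.4 in from both sides at N = (-44.50, -28.80). That places the tangent points at Z = (-56.90, -28.80) on FZ and L = (-44.50, -41.20) on LB. Then |RL| = |L − R| = 60.64.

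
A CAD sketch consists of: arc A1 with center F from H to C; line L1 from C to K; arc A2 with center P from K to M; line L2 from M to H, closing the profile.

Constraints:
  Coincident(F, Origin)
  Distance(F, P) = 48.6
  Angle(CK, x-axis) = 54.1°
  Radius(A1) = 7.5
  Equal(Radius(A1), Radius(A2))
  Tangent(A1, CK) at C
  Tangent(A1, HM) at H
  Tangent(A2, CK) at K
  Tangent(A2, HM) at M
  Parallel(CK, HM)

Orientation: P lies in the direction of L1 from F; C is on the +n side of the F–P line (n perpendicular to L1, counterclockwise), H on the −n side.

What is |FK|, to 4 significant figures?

49.18

The slot axis is L1's direction at 54.1°, so u = (cos 54.1°, sin 54.1°) = (0.5864, 0.8100) and n = (−sin 54.1°, cos 54.1°) = (-0.8100, 0.5864). F is at the origin and P lies 48.6 along u from F, so P = 48.6·u = (28.50, 39.37). Tangency of A1 to both parallel lines with radius 7.5 puts C and H at F ± 7.5·n: C = (-6.075, 4.398), H = (6.075, -4.398). Equal radii place K and M the same way about P: K = P + 7.5·n = (22.42, 43.77), M = P − 7.5·n = (34.57, 34.97). Then |FK| = |K − F| = 49.18.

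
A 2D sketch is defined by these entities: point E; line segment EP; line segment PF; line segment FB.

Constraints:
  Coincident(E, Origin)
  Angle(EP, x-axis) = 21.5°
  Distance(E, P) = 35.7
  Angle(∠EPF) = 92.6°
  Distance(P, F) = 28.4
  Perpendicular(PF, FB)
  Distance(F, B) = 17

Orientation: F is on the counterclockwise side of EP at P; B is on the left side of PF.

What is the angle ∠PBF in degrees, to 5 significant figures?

59.096°

E is at the origin; EP runs at 21.5° with length 35.7, so P = 35.7·(cos 21.5°, sin 21.5°) = (33.216, 13.084). ∠EPF = 92.6°, so PF runs at 21.5° + (180° − 92.6°) = 108.90° from the x-axis; with |PF| = 28.4, F = P + 28.4·(cos 108.90°, sin 108.90°) = (24.017, 39.953). The perpendicularity gives FB at right angles to PF; with |FB| = 17.0 on the left of PF, B = F + 17.0·(-0.94609, -0.32392) = (7.9332, 34.446). Then cos ∠PBF = BP·BF / (|BP||BF|), giving 59.096°.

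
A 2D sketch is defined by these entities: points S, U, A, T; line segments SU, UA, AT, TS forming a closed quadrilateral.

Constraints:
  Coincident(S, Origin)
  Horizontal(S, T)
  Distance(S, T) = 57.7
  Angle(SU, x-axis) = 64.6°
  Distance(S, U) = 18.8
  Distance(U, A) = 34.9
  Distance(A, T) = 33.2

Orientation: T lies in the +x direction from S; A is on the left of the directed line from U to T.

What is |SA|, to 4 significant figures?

49.99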